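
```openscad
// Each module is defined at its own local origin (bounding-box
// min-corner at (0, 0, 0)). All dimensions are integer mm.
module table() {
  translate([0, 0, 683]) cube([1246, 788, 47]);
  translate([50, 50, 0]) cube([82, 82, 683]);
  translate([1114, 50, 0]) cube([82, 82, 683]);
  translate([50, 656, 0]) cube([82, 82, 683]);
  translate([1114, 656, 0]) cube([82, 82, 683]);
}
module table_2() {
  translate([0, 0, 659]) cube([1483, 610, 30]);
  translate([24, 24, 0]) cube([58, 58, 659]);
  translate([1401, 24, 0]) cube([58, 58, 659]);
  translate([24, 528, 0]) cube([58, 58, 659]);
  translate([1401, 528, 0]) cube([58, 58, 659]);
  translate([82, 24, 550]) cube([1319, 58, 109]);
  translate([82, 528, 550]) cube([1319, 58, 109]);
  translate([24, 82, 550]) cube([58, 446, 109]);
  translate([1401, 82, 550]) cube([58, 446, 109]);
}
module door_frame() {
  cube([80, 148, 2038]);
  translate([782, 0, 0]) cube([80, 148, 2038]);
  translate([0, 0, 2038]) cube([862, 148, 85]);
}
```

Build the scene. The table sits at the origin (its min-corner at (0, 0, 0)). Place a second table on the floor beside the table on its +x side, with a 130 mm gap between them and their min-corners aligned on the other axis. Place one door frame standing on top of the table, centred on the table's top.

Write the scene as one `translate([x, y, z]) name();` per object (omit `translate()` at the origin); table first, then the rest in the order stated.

table();
translate([1376, 0, 0]) table_2();
translate([192, 320, 730]) door_frame();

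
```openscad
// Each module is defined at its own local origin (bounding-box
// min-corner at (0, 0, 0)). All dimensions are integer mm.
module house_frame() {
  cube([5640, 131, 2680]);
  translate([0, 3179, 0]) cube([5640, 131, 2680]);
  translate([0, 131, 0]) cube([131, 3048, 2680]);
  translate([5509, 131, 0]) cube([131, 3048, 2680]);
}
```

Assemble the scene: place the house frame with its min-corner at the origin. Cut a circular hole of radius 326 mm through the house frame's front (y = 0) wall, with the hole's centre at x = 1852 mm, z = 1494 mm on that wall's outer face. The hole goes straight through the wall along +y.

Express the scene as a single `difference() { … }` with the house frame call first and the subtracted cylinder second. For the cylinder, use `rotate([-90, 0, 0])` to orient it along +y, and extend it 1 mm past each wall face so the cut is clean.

difference() {
  house_frame();
  translate([1852, -1, 1494]) rotate([-90, 0, 0]) cylinder(h = 133, r = 326);
}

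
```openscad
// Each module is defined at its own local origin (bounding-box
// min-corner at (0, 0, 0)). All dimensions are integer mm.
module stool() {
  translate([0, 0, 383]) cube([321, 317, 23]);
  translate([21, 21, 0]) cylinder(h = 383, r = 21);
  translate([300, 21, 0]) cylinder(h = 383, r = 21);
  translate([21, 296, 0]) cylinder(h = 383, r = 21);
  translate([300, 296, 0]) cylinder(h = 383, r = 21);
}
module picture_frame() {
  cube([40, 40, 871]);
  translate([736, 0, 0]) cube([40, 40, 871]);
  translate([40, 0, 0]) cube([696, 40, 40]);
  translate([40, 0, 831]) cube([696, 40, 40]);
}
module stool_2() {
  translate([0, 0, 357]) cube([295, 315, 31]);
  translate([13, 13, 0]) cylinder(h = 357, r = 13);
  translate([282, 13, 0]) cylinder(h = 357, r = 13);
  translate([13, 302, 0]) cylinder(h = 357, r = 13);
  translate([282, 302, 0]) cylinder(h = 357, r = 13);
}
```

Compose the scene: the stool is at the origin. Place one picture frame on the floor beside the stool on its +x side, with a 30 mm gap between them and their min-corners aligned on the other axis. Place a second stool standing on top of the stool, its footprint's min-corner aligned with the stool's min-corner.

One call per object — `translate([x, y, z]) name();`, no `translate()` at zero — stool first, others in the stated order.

stool();
translate([351, 0, 0]) picture_frame();
translate([0, 0, 406]) stool_2();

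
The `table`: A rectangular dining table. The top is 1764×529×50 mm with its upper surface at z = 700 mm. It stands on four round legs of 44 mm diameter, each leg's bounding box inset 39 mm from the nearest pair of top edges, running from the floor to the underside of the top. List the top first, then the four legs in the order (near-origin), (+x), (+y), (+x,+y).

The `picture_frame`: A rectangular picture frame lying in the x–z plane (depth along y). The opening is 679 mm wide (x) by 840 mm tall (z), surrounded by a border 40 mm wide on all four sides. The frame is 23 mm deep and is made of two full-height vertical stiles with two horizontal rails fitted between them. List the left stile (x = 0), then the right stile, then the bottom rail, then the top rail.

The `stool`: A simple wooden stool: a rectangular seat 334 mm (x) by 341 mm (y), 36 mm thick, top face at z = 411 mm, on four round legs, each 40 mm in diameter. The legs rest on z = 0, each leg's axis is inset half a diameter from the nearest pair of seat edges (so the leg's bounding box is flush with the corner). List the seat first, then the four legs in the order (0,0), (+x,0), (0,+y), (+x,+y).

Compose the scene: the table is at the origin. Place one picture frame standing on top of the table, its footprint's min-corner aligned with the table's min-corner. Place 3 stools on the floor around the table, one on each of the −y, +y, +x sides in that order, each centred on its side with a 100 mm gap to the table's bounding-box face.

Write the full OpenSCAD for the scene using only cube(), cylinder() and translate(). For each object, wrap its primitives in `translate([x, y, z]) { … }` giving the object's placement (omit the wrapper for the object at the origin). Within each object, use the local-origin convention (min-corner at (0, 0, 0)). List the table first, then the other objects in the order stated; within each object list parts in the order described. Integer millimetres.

translate([0, 0, 650]) cube([1764, 529, 50]);
translate([61, 61, 0]) cylinder(h = 650, r = 22);
translate([1703, 61, 0]) cylinder(h = 650, r = 22);
translate([61, 468, 0]) cylinder(h = 650, r = 22);
translate([1703, 468, 0]) cylinder(h = 650, r = 22);
translate([0, 0, 700]) {
  cube([40, 23, 920]);
  translate([719, 0, 0]) cube([40, 23, 920]);
  translate([40, 0, 0]) cube([679, 23, 40]);
  translate([40, 0, 880]) cube([679, 23, 40]);
}
translate([715, -441, 0]) {
  translate([0, 0, 375]) cube([334, 341, 36]);
  translate([20, 20, 0]) cylinder(h = 375, r = 20);
  translate([314, 20, 0]) cylinder(h = 375, r = 20);
  translate([20, 321, 0]) cylinder(h = 375, r = 20);
  translate([314, 321, 0]) cylinder(h = 375, r = 20);
}
translate([715, 629, 0]) {
  translate([0, 0, 375]) cube([334, 341, 36]);
  translate([20, 20, 0]) cylinder(h = 375, r = 20);
  translate([314, 20, 0]) cylinder(h = 375, r = 20);
  translate([20, 321, 0]) cylinder(h = 375, r = 20);
  translate([314, 321, 0]) cylinder(h = 375, r = 20);
}
translate([1864, 94, 0]) {
  translate([0, 0, 375]) cube([334, 341, 36]);
  translate([20, 20, 0]) cylinder(h = 375, r = 20);
  translate([314, 20, 0]) cylinder(h = 375, r = 20);
  translate([20, 321, 0]) cylinder(h = 375, r = 20);
  translate([314, 321, 0]) cylinder(h = 375, r = 20);
}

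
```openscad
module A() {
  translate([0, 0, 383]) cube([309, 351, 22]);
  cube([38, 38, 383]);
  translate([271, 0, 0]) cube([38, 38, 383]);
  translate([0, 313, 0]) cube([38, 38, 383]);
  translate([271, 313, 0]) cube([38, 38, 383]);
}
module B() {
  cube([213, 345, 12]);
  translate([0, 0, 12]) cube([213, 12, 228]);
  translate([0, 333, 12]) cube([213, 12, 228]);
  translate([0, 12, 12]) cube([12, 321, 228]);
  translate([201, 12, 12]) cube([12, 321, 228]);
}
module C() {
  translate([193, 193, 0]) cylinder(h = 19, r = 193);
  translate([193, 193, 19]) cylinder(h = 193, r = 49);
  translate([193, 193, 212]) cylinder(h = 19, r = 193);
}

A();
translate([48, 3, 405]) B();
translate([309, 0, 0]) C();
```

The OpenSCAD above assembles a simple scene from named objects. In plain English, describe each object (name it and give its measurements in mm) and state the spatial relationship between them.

A is a four-legged stool. The seat is a 309×351×22 mm slab whose top surface is at z = 405 mm; four square legs, each 38×38 mm in cross-section, run from the floor (z = 0) to the underside of the seat, each flush with a corner of the seat.

B is an open-topped rectangular box: outside dimensions 213×345×240 mm, with a uniform wall and base thickness of 12 mm. The base is a full 213×345 slab on the floor; four walls sit on top of the base. The front and back walls (the −y and +y sides) span the full width; the two side walls fit between them.

C is a spool: two coaxial disc flanges of radius 193 mm and thickness 19 mm, joined by a core cylinder of radius 49 mm and height 193 mm. The lower flange rests on z = 0 and the three cylinders share a vertical axis.

The open box is on top of the stool, centred. The spool is against the stool's +x side, with their −y faces flush.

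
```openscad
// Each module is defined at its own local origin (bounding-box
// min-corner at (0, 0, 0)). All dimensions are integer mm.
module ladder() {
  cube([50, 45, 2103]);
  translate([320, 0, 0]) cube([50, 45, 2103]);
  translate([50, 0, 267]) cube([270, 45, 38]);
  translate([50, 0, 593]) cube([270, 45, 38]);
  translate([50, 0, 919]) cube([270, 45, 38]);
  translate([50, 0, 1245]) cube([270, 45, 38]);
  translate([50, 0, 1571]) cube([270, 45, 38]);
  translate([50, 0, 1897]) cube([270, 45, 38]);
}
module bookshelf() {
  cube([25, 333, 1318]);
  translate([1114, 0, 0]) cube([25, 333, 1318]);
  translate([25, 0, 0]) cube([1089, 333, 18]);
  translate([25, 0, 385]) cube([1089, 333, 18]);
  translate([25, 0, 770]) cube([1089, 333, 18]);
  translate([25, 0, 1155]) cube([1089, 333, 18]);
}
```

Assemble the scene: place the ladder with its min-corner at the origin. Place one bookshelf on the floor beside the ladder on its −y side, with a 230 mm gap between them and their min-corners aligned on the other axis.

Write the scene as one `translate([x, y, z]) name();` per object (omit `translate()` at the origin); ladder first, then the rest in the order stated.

ladder();
translate([0, -563, 0]) bookshelf();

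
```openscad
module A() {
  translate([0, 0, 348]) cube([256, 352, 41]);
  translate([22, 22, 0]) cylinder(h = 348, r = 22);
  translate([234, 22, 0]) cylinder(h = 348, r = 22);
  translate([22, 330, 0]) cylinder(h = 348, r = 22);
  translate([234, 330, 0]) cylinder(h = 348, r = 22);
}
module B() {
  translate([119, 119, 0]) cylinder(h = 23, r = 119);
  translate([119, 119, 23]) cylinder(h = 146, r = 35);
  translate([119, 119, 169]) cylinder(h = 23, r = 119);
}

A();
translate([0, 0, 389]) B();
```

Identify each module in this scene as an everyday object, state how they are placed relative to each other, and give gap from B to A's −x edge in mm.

The spool's min-x is at 0; the stool's min-x is 0; gap = 0 mm.

A is a stool. B is a spool. The spool is on top of the stool. The gap from the spool to the stool's −x edge is 0 mm.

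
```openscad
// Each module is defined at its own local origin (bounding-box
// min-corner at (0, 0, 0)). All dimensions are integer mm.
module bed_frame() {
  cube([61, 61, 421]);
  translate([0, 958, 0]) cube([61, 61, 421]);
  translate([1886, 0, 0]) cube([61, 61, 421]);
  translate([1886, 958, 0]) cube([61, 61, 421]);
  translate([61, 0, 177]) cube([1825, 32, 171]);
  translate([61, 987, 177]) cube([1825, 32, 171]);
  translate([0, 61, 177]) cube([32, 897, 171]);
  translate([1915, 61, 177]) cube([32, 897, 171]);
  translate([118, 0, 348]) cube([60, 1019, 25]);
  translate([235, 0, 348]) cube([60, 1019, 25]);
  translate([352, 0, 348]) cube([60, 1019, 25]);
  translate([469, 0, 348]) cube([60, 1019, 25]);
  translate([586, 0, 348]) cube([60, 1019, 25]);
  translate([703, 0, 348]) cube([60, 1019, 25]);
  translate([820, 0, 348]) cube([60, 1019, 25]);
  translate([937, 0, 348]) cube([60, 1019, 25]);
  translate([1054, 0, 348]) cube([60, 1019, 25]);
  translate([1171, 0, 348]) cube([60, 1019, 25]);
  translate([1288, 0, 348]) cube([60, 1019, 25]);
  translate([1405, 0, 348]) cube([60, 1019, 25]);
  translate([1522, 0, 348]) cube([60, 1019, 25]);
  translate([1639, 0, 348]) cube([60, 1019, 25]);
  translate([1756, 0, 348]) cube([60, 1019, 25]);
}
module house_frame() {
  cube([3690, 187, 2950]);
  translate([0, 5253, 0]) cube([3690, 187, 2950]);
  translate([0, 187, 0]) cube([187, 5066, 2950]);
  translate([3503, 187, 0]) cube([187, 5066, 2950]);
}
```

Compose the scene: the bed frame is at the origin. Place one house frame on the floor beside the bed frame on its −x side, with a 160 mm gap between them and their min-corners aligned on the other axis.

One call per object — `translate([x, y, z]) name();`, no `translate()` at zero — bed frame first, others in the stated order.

bed_frame();
translate([-3850, 0, 0]) house_frame();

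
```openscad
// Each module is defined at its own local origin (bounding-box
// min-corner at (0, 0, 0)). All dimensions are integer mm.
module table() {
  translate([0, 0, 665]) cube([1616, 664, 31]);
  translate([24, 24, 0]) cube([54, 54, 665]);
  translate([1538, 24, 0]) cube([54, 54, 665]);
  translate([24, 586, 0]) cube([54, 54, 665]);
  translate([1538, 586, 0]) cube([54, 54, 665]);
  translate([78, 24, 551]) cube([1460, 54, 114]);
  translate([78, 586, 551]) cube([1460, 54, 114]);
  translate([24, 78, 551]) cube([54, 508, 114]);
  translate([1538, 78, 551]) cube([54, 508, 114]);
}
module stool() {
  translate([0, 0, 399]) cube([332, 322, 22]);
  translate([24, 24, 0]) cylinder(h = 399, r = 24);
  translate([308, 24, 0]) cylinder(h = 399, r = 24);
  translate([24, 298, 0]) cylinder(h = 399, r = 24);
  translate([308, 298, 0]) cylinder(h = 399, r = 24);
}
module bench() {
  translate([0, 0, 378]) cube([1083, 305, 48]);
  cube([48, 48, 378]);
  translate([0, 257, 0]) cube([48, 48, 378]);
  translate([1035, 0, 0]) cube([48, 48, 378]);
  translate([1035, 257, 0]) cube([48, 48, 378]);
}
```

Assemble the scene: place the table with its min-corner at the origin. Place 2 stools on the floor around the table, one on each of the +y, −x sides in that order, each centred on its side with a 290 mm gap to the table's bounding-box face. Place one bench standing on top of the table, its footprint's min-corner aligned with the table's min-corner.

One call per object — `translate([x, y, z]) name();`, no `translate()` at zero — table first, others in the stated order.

table();
translate([642, 954, 0]) stool();
translate([-622, 171, 0]) stool();
translate([0, 0, 696]) bench();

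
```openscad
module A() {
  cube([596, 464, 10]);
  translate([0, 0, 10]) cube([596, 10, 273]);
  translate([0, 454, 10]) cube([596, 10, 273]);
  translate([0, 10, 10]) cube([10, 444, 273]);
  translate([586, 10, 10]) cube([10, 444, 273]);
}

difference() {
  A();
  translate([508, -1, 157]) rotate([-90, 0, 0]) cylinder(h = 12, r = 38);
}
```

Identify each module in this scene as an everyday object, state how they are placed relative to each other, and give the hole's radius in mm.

A is an open box. The open box has a circular hole through its front wall. The hole's radius is 38 mm.

The subtracted cylinder has r = 38 mm.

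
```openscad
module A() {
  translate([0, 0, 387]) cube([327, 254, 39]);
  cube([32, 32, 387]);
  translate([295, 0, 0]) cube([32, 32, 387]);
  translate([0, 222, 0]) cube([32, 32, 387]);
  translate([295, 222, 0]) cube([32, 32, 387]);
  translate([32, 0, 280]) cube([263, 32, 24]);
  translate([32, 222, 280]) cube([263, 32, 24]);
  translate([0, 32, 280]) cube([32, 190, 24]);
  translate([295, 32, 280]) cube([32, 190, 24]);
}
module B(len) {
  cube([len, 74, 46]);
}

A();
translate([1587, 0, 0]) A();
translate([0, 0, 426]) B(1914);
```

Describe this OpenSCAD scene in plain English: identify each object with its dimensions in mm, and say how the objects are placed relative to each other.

A is a four-legged stool. The seat is a 327×254×39 mm slab whose top surface is at z = 426 mm; four square legs, each 32×32 mm in cross-section, run from the floor (z = 0) to the underside of the seat, each flush with a corner of the seat. Four stretchers, 32 mm wide and 24 mm tall, connect adjacent legs with their undersides at z = 280 mm, each running between the inner faces of the legs it joins and aligned with the legs' outer faces on the other axis.

B is a rectangular beam 1914 mm long (x), 74 mm deep (y), 46 mm thick (z).

The beam spans the tops of two stools placed 1260 mm apart, resting at z = 426 mm.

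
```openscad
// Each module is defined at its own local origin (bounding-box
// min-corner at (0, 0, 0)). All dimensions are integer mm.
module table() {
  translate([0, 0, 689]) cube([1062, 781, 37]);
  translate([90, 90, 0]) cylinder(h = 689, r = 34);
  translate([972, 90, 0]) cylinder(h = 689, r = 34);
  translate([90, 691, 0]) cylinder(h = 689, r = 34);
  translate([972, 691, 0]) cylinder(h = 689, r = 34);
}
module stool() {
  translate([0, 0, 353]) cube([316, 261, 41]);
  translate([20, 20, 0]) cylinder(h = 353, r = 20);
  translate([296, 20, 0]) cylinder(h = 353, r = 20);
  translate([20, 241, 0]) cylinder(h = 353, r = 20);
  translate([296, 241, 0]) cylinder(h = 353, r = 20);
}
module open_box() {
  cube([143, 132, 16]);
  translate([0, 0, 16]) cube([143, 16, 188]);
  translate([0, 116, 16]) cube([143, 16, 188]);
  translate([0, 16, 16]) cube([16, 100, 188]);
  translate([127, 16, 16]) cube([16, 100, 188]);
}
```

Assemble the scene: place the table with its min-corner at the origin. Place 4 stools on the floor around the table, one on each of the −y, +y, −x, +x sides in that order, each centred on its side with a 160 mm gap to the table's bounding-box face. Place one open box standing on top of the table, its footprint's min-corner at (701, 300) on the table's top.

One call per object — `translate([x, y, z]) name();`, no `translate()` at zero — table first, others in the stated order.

table();
translate([373, -421, 0]) stool();
translate([373, 941, 0]) stool();
translate([-476, 260, 0]) stool();
translate([1222, 260, 0]) stool();
translate([701, 300, 726]) open_box();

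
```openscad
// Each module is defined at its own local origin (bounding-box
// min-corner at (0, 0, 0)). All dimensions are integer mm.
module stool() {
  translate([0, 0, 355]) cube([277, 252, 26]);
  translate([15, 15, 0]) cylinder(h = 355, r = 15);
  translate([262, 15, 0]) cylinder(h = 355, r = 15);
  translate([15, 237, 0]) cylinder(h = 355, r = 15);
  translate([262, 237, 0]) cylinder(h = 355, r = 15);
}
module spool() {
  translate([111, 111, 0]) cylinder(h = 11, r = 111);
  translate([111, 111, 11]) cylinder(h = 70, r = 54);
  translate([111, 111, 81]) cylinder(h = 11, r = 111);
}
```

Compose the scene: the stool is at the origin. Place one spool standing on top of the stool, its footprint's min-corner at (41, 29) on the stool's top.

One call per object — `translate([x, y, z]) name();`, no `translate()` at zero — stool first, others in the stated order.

stool();
translate([41, 29, 381]) spool();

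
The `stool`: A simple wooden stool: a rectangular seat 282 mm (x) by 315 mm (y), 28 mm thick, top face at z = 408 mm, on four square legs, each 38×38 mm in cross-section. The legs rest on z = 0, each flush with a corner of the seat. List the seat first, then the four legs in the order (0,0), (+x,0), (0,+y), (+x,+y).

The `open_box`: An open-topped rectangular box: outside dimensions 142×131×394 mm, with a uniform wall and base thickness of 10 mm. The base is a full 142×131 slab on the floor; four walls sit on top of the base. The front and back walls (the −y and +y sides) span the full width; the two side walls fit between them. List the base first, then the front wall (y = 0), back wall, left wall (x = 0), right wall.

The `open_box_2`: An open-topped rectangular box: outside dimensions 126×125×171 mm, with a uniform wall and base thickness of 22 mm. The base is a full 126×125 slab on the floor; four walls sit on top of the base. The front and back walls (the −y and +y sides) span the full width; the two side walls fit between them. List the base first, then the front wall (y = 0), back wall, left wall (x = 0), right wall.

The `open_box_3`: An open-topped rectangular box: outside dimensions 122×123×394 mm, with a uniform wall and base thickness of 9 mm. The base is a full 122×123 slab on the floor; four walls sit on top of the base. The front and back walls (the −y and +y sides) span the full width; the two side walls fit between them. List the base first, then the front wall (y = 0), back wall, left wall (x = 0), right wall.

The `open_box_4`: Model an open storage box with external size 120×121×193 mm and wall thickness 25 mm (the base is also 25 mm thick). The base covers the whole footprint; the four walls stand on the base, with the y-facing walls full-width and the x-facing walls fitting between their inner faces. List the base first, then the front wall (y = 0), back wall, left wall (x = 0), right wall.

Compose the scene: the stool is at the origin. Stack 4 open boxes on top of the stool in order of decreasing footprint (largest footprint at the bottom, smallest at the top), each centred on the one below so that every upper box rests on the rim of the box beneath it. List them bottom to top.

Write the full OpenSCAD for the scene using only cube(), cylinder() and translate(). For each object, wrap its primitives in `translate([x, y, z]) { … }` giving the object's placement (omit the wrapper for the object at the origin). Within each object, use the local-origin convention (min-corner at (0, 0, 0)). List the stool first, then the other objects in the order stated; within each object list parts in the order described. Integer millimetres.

translate([0, 0, 380]) cube([282, 315, 28]);
cube([38, 38, 380]);
translate([244, 0, 0]) cube([38, 38, 380]);
translate([0, 277, 0]) cube([38, 38, 380]);
translate([244, 277, 0]) cube([38, 38, 380]);
translate([70, 92, 408]) {
  cube([142, 131, 10]);
  translate([0, 0, 10]) cube([142, 10, 384]);
  translate([0, 121, 10]) cube([142, 10, 384]);
  translate([0, 10, 10]) cube([10, 111, 384]);
  translate([132, 10, 10]) cube([10, 111, 384]);
}
translate([78, 95, 802]) {
  cube([126, 125, 22]);
  translate([0, 0, 22]) cube([126, 22, 149]);
  translate([0, 103, 22]) cube([126, 22, 149]);
  translate([0, 22, 22]) cube([22, 81, 149]);
  translate([104, 22, 22]) cube([22, 81, 149]);
}
translate([80, 96, 973]) {
  cube([122, 123, 9]);
  translate([0, 0, 9]) cube([122, 9, 385]);
  translate([0, 114, 9]) cube([122, 9, 385]);
  translate([0, 9, 9]) cube([9, 105, 385]);
  translate([113, 9, 9]) cube([9, 105, 385]);
}
translate([81, 97, 1367]) {
  cube([120, 121, 25]);
  translate([0, 0, 25]) cube([120, 25, 168]);
  translate([0, 96, 25]) cube([120, 25, 168]);
  translate([0, 25, 25]) cube([25, 71, 168]);
  translate([95, 25, 25]) cube([25, 71, 168]);
}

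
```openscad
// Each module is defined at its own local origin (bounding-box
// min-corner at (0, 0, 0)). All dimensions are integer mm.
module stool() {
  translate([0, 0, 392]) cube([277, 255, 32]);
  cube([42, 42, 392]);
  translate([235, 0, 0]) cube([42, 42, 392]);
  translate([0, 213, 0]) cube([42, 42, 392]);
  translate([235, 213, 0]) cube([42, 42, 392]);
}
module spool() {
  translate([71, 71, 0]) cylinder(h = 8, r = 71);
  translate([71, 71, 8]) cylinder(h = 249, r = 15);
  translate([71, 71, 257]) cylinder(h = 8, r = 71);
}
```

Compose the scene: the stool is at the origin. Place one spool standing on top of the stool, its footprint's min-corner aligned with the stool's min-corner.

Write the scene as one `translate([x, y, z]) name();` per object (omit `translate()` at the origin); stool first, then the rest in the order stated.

stool();
translate([0, 0, 424]) spool();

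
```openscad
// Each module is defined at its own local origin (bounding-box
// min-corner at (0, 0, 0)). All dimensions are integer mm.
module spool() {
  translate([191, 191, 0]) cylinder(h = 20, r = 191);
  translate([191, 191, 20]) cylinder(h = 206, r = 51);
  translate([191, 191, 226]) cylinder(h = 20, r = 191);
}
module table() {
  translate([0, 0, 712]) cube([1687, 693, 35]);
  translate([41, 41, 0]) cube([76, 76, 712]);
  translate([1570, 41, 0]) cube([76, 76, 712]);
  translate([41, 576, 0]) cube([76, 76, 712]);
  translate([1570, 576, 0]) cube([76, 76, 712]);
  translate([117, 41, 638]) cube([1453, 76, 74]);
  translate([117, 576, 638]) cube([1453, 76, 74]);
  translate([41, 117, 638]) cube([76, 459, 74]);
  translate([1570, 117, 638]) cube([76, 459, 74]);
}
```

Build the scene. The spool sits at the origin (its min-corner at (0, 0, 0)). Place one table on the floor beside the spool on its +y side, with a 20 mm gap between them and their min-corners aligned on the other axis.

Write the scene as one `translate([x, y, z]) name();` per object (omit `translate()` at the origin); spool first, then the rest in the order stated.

spool();
translate([0, 402, 0]) table();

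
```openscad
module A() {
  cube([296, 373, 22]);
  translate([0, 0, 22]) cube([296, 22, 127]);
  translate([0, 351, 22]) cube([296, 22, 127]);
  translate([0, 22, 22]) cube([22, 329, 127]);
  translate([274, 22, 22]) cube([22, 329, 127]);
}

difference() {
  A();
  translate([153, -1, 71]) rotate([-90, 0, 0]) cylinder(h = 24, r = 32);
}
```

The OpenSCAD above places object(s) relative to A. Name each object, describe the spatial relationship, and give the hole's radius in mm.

The subtracted cylinder has r = 32 mm.

A is an open box. The open box has a circular hole through its front wall. The hole's radius is 32 mm.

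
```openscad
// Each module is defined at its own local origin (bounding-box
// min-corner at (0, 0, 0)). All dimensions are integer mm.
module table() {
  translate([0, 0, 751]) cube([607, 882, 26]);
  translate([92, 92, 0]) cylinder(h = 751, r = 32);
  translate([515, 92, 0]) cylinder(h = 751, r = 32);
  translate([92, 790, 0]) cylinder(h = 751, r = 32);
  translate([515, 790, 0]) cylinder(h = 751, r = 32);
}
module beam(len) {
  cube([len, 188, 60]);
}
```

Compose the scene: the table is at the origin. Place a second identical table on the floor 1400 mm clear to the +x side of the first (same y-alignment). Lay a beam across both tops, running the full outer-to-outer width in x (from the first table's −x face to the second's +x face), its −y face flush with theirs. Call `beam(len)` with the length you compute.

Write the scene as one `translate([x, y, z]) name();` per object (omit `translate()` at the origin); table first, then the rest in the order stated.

table();
translate([2007, 0, 0]) table();
translate([0, 0, 777]) beam(2614);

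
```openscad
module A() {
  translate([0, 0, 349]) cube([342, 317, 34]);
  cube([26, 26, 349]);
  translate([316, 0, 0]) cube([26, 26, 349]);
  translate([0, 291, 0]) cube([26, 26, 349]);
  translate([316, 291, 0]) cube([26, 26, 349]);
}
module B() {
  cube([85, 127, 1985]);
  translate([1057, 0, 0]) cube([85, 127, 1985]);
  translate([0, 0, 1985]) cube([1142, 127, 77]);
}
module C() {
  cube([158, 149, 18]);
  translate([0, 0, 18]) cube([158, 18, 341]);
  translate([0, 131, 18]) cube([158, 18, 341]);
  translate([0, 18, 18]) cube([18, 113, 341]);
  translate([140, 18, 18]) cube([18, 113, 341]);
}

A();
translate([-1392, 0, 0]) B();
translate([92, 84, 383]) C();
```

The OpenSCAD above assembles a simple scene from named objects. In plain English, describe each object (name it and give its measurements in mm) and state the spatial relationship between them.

A is a four-legged stool. The seat is 342×317 mm, 34 mm thick, top at z = 383 mm. It stands on four square legs, each 26×26 mm in cross-section, from z = 0 to the seat underside, each flush with a corner of the seat.

B is a door frame. The clear opening is 972 mm wide and 1985 mm high. Two 85 mm wide jambs, 127 mm deep, stand either side of the opening from the floor to the top of the opening. A 77 mm thick head sits across the top of both jambs, spanning the full outside width of the frame.

C is an open-topped rectangular box: outside dimensions 158×149×359 mm, with a uniform wall and base thickness of 18 mm. The base is a full 158×149 slab on the floor; four walls sit on top of the base. The front and back walls (the −y and +y sides) span the full width; the two side walls fit between them.

The door frame is on the floor beside the stool on its −x side. The open box is on top of the stool, centred.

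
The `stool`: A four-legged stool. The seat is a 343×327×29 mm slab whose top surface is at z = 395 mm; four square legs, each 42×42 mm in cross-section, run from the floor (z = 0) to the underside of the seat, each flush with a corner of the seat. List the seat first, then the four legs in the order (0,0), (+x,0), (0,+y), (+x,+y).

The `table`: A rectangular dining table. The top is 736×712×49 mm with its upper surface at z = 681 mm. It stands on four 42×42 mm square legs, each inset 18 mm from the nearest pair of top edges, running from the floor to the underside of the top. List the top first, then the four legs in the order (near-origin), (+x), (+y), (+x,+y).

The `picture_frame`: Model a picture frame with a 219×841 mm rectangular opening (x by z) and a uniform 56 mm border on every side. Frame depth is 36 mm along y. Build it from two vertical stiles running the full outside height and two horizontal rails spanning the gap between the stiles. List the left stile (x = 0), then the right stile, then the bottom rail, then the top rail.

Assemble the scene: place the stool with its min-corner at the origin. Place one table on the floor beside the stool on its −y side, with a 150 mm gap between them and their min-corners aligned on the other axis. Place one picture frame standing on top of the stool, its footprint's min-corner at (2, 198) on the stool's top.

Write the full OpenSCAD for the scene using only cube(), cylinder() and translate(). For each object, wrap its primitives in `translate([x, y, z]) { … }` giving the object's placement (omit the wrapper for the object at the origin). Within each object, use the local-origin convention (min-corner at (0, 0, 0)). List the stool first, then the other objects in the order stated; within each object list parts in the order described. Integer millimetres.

translate([0, 0, 366]) cube([343, 327, 29]);
cube([42, 42, 366]);
translate([301, 0, 0]) cube([42, 42, 366]);
translate([0, 285, 0]) cube([42, 42, 366]);
translate([301, 285, 0]) cube([42, 42, 366]);
translate([0, -862, 0]) {
  translate([0, 0, 632]) cube([736, 712, 49]);
  translate([18, 18, 0]) cube([42, 42, 632]);
  translate([676, 18, 0]) cube([42, 42, 632]);
  translate([18, 652, 0]) cube([42, 42, 632]);
  translate([676, 652, 0]) cube([42, 42, 632]);
}
translate([2, 198, 395]) {
  cube([56, 36, 953]);
  translate([275, 0, 0]) cube([56, 36, 953]);
  translate([56, 0, 0]) cube([219, 36, 56]);
  translate([56, 0, 897]) cube([219, 36, 56]);
}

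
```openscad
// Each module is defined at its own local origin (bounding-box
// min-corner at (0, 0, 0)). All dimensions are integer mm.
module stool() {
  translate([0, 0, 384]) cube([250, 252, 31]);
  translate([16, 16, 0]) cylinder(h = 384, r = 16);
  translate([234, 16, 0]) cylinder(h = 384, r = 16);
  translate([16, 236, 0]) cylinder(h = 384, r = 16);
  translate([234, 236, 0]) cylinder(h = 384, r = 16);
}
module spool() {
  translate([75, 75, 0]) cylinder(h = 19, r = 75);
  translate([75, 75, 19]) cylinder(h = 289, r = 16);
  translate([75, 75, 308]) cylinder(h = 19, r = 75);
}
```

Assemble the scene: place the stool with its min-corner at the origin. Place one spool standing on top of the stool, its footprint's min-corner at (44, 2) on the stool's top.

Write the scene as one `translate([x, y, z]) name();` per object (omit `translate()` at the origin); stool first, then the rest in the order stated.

stool();
translate([44, 2, 415]) spool();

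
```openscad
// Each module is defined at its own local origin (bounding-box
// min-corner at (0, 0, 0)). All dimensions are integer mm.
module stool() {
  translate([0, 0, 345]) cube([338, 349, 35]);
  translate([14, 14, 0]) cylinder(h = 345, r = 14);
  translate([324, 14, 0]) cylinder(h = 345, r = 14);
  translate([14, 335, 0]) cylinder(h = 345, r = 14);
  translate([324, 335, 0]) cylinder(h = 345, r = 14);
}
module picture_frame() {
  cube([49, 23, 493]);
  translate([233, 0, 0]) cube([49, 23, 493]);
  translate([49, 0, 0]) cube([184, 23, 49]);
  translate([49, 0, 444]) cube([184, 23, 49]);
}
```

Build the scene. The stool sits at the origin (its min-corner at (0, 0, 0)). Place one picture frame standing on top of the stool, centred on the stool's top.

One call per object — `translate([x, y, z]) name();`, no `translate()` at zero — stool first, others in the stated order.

stool();
translate([28, 163, 380]) picture_frame();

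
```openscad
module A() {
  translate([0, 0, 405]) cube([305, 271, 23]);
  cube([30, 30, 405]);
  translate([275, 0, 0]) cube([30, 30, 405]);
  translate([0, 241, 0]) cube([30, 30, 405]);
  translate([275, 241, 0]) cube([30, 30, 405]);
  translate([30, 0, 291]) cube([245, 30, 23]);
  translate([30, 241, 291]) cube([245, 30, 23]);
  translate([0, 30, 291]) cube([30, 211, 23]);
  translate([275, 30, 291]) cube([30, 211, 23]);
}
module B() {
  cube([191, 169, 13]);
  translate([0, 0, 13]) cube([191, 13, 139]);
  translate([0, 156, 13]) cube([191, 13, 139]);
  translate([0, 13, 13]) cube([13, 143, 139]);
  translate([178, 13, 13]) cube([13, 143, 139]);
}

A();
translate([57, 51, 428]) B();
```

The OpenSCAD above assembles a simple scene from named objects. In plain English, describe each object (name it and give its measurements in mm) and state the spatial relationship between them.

A is a four-legged stool. The seat is 305×271 mm, 23 mm thick, top at z = 428 mm. It stands on four square legs, each 30×30 mm in cross-section, from z = 0 to the seat underside, each flush with a corner of the seat. Four stretchers, 30 mm wide and 23 mm tall, connect adjacent legs with their undersides at z = 291 mm, each running between the inner faces of the legs it joins and aligned with the legs' outer faces on the other axis.

B is an open-topped rectangular box: outside dimensions 191×169×152 mm, with a uniform wall and base thickness of 13 mm. The base is a full 191×169 slab on the floor; four walls sit on top of the base. The front and back walls (the −y and +y sides) span the full width; the two side walls fit between them.

The open box is on top of the stool, centred.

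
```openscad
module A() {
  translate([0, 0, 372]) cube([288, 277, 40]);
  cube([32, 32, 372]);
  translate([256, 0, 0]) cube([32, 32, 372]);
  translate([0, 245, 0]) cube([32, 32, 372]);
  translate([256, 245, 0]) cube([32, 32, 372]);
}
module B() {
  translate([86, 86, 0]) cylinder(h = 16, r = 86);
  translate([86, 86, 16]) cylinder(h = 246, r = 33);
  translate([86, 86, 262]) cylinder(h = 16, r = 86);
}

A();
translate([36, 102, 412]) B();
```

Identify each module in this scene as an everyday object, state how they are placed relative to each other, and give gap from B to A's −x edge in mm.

The spool's min-x is at 36; the stool's min-x is 0; gap = 36 mm.

A is a stool. B is a spool. The spool is on top of the stool. The gap from the spool to the stool's −x edge is 36 mm.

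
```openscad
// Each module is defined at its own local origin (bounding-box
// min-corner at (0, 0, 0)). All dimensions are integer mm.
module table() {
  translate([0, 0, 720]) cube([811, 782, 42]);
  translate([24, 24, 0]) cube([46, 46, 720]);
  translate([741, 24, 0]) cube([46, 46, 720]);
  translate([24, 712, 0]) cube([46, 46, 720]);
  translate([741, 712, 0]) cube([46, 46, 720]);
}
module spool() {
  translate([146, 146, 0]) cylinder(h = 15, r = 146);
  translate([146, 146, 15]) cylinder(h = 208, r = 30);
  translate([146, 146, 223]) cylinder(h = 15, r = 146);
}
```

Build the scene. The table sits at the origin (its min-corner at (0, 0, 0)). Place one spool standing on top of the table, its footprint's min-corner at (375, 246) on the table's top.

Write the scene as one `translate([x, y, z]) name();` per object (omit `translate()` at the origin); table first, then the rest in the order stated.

table();
translate([375, 246, 762]) spool();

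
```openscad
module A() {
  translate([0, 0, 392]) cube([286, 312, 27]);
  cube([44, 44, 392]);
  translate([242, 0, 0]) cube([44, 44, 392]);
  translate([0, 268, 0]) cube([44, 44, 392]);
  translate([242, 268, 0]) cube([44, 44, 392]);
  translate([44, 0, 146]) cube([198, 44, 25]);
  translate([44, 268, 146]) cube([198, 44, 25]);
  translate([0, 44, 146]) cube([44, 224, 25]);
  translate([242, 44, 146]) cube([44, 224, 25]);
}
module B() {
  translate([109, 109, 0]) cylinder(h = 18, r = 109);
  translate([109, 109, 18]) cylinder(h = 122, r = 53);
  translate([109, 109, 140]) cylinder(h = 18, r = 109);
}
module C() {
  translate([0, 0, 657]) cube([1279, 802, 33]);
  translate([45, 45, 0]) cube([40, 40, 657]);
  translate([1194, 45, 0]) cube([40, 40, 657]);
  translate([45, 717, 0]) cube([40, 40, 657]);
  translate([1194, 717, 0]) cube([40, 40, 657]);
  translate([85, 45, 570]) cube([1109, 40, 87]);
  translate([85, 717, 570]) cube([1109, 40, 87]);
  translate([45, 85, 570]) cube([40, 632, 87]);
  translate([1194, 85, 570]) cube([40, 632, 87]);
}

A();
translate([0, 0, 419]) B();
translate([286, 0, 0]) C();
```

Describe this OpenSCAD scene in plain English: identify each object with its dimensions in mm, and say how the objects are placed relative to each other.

A is a four-legged stool. The seat is a 286×312×27 mm slab whose top surface is at z = 419 mm; four square legs, each 44×44 mm in cross-section, run from the floor (z = 0) to the underside of the seat, each flush with a corner of the seat. Four stretchers, 44 mm wide and 25 mm tall, connect adjacent legs with their undersides at z = 146 mm, each running between the inner faces of the legs it joins and aligned with the legs' outer faces on the other axis.

B is a spool: two coaxial disc flanges of radius 109 mm and thickness 18 mm, joined by a core cylinder of radius 53 mm and height 122 mm. The lower flange rests on z = 0 and the three cylinders share a vertical axis.

C is a table: top 1279 mm (x) × 802 mm (y), 33 mm thick, upper face at z = 690 mm, on four 40×40 mm square legs, each inset 45 mm from the nearest pair of top edges, running from z = 0 to the bottom of the top. Four apron rails, 40 mm thick and 87 mm tall, run between adjacent legs with their top edges flush with the underside of the top and their outer faces flush with the legs' outer faces.

The spool is on top of the stool. The table is against the stool's +x side, with their −y faces flush.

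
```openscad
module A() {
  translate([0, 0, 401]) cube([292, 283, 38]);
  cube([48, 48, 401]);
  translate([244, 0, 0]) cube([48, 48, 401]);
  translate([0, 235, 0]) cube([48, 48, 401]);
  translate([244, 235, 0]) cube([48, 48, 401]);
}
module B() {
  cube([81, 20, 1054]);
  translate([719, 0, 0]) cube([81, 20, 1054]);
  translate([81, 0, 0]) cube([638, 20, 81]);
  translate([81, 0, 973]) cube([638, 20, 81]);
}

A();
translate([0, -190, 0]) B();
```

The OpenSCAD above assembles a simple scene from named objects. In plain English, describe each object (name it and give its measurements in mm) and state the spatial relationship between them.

A is a four-legged stool. The seat is 292×283 mm, 38 mm thick, top at z = 439 mm. It stands on four square legs, each 48×48 mm in cross-section, from z = 0 to the seat underside, each flush with a corner of the seat.

B is a picture frame with a 638×892 mm rectangular opening (x by z) and a uniform 81 mm border on every side. Frame depth is 20 mm along y. It is built from two vertical stiles running the full outside height and two horizontal rails spanning the gap between the stiles.

The picture frame is on the floor beside the stool on its −y side.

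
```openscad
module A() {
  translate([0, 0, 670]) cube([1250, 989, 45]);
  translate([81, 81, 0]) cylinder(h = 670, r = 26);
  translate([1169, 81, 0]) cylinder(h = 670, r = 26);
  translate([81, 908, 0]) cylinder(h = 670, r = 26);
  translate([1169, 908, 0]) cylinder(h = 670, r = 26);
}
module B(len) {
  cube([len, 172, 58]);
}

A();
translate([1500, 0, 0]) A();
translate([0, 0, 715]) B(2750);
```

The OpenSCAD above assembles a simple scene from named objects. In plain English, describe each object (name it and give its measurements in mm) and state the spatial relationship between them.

A is a table with a 1250×989 mm rectangular top, 45 mm thick, top surface at z = 715 mm, supported by four round legs of 52 mm diameter, each leg's bounding box inset 55 mm from the nearest pair of top edges, running from the floor.

B is a rectangular beam 2750 mm long (x), 172 mm deep (y), 58 mm thick (z).

The beam spans the tops of two tables placed 250 mm apart, resting at z = 715 mm.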